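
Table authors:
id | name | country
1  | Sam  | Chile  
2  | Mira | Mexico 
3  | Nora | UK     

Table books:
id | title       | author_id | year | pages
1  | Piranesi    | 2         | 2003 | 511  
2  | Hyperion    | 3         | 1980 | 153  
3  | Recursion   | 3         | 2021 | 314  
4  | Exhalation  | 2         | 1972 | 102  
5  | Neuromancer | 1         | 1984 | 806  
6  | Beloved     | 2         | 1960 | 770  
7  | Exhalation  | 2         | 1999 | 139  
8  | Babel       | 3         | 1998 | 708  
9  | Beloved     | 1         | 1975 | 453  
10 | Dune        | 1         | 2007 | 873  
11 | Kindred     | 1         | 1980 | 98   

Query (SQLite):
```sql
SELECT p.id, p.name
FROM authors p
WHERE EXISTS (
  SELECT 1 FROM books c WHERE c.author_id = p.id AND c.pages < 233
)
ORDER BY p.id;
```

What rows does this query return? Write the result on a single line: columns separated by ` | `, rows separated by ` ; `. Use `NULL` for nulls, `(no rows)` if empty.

For each authors row, check whether any books with matching author_id has pages < 233.
Keep rows where that is true.

1 | Sam ; 2 | Mira ; 3 | Nora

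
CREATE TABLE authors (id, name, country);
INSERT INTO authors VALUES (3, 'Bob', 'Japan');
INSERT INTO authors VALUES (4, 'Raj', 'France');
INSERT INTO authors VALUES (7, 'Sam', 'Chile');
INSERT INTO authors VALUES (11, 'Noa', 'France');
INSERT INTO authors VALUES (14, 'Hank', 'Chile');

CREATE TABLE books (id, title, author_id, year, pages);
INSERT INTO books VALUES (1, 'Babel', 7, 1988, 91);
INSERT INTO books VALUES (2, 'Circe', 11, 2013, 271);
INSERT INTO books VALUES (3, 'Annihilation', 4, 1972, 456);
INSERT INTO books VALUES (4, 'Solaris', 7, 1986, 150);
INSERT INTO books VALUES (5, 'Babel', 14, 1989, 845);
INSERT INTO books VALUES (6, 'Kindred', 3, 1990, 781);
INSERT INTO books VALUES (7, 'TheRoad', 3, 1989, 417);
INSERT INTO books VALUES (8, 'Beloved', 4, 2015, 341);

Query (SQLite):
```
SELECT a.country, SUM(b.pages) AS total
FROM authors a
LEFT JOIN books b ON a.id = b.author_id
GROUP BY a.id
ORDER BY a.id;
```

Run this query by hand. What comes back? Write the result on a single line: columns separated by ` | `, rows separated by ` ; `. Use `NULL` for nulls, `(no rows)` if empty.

Japan | 1198 ; France | 797 ; Chile | 241 ; France | 271 ; Chile | 845

LEFT JOIN keeps every authors row; unmatched ones get NULL for books columns.
Group by authors.id and compute SUM(b.pages). SUM over an all-NULL group is NULL.
  3: ids {6, 7} → SUM(b.pages)=1198
  4: ids {3, 8} → SUM(b.pages)=797
  7: ids {1, 4} → SUM(b.pages)=241
  11: ids {2} → SUM(b.pages)=271
  14: ids {5} → SUM(b.pages)=845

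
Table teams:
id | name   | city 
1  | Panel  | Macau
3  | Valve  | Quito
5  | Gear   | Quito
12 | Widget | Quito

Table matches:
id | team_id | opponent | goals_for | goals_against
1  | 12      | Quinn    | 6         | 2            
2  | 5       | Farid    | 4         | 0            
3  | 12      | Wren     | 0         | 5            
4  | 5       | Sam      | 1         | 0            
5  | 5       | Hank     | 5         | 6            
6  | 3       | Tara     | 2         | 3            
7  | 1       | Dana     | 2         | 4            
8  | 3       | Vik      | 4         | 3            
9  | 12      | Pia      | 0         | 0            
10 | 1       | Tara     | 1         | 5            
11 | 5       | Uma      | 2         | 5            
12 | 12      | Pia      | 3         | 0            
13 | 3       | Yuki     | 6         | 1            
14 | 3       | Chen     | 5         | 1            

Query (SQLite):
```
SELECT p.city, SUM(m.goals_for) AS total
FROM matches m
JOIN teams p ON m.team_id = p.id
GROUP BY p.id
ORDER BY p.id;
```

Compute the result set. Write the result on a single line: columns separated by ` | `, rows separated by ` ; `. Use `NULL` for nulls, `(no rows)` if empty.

Macau | 3 ; Quito | 17 ; Quito | 12 ; Quito | 9

Join each matches row to its teams via team_id.
Group joined rows by teams.id; compute SUM(m.goals_for) per group.
  1: ids {7, 10} → SUM(m.goals_for)=3
  3: ids {6, 8, 13, 14} → SUM(m.goals_for)=17
  5: ids {2, 4, 5, 11} → SUM(m.goals_for)=12
  12: ids {1, 3, 9, 12} → SUM(m.goals_for)=9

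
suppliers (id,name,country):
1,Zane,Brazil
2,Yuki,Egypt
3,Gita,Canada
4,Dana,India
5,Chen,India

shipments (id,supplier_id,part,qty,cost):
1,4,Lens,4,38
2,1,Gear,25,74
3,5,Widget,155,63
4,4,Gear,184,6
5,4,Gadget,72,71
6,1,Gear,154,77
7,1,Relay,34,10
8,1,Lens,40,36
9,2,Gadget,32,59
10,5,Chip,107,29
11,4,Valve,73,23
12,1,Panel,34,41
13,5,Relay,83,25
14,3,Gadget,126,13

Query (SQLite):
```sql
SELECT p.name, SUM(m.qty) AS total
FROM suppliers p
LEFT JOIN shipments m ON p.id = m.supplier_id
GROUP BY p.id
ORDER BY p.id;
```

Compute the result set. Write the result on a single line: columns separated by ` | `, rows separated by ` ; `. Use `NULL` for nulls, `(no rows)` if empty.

Zane | 287 ; Yuki | 32 ; Gita | 126 ; Dana | 333 ; Chen | 345

LEFT JOIN keeps every suppliers row; unmatched ones get NULL for shipments columns.
Group by suppliers.id and compute SUM(m.qty). SUM over an all-NULL group is NULL.
  1: ids {2, 6, 7, 8, 12} → SUM(m.qty)=287
  2: ids {9} → SUM(m.qty)=32
  3: ids {14} → SUM(m.qty)=126
  4: ids {1, 4, 5, 11} → SUM(m.qty)=333
  5: ids {3, 10, 13} → SUM(m.qty)=345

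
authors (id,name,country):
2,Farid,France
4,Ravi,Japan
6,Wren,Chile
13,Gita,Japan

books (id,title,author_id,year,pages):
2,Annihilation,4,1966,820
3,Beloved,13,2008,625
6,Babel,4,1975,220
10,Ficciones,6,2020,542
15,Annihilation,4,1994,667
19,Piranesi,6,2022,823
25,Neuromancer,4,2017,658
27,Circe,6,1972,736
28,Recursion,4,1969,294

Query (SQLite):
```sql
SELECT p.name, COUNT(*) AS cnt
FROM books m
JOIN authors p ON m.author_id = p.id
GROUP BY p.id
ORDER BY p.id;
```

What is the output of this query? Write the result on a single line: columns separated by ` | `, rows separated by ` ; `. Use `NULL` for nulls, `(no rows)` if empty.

Ravi | 5 ; Wren | 3 ; Gita | 1

Join each books row to its authors via author_id.
Group joined rows by authors.id; compute COUNT(*) per group.
  4: ids {2, 6, 15, 25, 28} → COUNT(*)=5
  6: ids {10, 19, 27} → COUNT(*)=3
  13: ids {3} → COUNT(*)=1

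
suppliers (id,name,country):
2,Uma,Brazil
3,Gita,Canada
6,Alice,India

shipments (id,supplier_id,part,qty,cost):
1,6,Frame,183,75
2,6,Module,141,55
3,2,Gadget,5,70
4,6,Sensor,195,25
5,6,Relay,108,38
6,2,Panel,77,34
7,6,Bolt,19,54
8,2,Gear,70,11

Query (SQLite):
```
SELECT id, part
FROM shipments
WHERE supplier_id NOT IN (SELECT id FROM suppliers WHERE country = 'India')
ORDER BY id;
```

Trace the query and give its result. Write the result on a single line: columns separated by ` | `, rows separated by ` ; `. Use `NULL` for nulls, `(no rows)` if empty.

3 | Gadget ; 6 | Panel ; 8 | Gear

Inner query: suppliers.id where country = 'India'.
Outer: keep shipments rows whose supplier_id is not in that set.
Inner query → {6}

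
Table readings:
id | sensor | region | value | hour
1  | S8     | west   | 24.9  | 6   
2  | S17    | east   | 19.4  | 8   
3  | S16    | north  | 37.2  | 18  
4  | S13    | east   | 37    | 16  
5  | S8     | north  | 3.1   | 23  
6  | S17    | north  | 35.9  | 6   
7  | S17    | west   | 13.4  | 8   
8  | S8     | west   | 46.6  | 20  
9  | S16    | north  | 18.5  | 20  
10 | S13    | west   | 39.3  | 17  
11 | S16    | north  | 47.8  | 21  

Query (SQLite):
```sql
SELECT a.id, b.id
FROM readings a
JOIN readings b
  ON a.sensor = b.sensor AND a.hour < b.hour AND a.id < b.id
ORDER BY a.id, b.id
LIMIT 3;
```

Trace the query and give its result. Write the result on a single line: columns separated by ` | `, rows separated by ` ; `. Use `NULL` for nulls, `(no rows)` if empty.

1 | 5 ; 1 | 8 ; 3 | 9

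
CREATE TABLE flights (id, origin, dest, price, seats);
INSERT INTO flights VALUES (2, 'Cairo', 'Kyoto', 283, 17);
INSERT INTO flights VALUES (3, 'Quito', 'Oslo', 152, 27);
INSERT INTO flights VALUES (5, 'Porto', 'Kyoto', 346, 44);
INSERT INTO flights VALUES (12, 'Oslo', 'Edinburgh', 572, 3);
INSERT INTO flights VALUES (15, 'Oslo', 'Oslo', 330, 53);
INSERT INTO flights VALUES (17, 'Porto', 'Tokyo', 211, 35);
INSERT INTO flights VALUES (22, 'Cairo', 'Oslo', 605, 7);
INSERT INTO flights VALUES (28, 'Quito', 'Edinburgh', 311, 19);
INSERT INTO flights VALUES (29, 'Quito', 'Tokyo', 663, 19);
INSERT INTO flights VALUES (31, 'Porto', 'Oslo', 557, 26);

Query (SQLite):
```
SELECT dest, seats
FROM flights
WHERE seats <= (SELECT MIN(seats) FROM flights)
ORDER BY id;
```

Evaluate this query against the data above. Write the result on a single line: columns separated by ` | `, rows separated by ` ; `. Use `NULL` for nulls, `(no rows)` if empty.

Edinburgh | 3

Scalar subquery: MIN(seats) over all flights rows = 3.
Keep rows where seats <= that value.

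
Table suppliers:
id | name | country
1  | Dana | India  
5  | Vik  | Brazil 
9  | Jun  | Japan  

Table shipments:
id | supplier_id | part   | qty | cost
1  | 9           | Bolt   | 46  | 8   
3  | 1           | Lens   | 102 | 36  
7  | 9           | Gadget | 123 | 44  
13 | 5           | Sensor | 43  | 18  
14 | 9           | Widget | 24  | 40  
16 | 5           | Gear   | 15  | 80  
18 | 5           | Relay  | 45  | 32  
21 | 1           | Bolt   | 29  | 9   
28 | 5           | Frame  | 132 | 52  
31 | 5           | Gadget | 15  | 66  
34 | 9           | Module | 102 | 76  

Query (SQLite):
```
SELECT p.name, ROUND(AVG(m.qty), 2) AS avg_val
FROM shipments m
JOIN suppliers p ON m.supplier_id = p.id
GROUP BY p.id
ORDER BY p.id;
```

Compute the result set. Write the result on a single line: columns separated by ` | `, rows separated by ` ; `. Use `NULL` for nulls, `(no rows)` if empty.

Join each shipments row to its suppliers via supplier_id.
Group joined rows by suppliers.id; compute ROUND(AVG(m.qty), 2) per group.
  1: ids {3, 21} → ROUND(AVG(m.qty), 2)=65.5
  5: ids {13, 16, 18, 28, 31} → ROUND(AVG(m.qty), 2)=50
  9: ids {1, 7, 14, 34} → ROUND(AVG(m.qty), 2)=73.75

Dana | 65.5 ; Vik | 50 ; Jun | 73.75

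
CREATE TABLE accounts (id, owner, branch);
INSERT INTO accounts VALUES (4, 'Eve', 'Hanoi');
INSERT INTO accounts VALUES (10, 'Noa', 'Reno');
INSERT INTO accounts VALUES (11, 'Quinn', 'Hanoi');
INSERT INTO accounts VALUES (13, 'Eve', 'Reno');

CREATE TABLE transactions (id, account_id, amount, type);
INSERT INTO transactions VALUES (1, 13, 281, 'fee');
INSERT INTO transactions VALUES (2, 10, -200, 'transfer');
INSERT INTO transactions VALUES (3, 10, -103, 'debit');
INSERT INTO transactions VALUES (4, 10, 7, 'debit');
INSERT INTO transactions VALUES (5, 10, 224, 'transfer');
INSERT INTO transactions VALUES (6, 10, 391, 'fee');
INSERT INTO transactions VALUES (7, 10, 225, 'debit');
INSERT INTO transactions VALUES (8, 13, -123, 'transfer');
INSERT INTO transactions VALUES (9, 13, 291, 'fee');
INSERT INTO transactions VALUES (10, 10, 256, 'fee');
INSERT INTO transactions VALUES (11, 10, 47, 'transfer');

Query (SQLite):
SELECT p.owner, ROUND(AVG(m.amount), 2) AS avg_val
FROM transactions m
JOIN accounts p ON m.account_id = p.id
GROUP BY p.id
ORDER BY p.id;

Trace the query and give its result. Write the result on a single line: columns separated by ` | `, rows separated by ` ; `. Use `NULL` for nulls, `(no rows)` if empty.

Noa | 105.88 ; Eve | 149.67

Join each transactions row to its accounts via account_id.
Group joined rows by accounts.id; compute ROUND(AVG(m.amount), 2) per group.
  10: ids {2, 3, 4, 5, 6, 7, 10, 11} → ROUND(AVG(m.amount), 2)=105.88
  13: ids {1, 8, 9} → ROUND(AVG(m.amount), 2)=149.67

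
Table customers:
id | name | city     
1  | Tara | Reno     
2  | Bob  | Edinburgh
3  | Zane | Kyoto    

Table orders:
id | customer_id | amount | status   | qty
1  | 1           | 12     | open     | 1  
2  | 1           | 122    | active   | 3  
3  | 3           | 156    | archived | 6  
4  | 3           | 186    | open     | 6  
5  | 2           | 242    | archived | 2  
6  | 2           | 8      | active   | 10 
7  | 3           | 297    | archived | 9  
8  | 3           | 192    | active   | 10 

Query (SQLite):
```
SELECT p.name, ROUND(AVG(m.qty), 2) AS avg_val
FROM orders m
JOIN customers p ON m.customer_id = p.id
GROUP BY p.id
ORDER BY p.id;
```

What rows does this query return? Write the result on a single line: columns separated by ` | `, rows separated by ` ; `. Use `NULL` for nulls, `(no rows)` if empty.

Join each orders row to its customers via customer_id.
Group joined rows by customers.id; compute ROUND(AVG(m.qty), 2) per group.
  1: ids {1, 2} → ROUND(AVG(m.qty), 2)=2
  2: ids {5, 6} → ROUND(AVG(m.qty), 2)=6
  3: ids {3, 4, 7, 8} → ROUND(AVG(m.qty), 2)=7.75

Tara | 2 ; Bob | 6 ; Zane | 7.75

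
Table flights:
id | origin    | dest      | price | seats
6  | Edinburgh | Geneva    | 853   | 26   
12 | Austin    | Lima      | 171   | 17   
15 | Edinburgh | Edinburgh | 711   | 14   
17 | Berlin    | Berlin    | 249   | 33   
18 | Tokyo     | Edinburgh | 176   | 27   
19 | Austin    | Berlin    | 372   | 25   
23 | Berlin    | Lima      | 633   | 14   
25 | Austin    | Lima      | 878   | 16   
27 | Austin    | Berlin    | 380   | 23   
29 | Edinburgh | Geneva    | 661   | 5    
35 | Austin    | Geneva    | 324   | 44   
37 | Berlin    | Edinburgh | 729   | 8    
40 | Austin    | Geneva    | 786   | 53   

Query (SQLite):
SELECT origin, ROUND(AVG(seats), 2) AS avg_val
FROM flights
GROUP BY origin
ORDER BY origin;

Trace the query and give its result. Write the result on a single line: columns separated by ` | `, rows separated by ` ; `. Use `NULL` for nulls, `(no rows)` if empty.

Partition flights by origin; compute ROUND(AVG(seats), 2) within each group.
  Austin: ids {12, 19, 25, 27, 35, 40} → ROUND(AVG(seats), 2)=29.67
  Berlin: ids {17, 23, 37} → ROUND(AVG(seats), 2)=18.33
  Edinburgh: ids {6, 15, 29} → ROUND(AVG(seats), 2)=15
  Tokyo: ids {18} → ROUND(AVG(seats), 2)=27

Austin | 29.67 ; Berlin | 18.33 ; Edinburgh | 15 ; Tokyo | 27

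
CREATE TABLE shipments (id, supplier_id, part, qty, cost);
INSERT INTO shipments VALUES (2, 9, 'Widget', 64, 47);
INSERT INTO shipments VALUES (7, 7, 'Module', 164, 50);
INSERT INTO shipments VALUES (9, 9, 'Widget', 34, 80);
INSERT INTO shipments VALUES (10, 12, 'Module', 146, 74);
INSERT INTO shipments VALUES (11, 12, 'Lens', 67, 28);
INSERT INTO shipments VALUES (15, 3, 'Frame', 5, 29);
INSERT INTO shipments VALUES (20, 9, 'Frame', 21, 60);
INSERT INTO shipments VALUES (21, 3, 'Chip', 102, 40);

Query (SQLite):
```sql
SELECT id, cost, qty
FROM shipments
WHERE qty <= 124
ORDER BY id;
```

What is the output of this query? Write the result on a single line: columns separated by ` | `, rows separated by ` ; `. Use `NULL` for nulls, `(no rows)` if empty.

qty <= 124: ids {2, 9, 11, 15, 20, 21}

2 | 47 | 64 ; 9 | 80 | 34 ; 11 | 28 | 67 ; 15 | 29 | 5 ; 20 | 60 | 21 ; 21 | 40 | 102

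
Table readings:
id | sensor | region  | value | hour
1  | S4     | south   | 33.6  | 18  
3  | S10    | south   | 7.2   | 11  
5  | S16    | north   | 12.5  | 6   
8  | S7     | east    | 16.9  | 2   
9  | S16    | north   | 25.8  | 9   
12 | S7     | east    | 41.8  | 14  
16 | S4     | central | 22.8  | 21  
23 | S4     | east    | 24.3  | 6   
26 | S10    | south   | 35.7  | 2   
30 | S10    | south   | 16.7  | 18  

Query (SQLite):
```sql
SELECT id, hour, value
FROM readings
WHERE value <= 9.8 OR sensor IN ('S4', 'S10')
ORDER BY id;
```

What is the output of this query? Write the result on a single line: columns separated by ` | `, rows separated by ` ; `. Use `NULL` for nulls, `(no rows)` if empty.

value <= 9.8: ids {3}
sensor IN ('S4', 'S10'): ids {1, 3, 16, 23, 26, 30}
Combine with OR.

1 | 18 | 33.6 ; 3 | 11 | 7.2 ; 16 | 21 | 22.8 ; 23 | 6 | 24.3 ; 26 | 2 | 35.7 ; 30 | 18 | 16.7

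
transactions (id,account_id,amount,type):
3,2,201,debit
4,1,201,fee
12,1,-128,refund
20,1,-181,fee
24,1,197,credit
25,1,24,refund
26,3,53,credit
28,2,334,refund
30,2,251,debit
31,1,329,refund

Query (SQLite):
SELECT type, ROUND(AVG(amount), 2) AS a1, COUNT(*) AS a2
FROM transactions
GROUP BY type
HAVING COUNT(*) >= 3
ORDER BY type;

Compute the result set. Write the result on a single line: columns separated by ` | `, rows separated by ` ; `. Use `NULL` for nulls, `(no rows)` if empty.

Group transactions by type.
Per group compute: ROUND(AVG(amount), 2), COUNT(*).
HAVING: drop groups with fewer than 3 rows.
  credit: ids {24, 26} → ROUND(AVG(amount), 2)=125, COUNT(*)=2
  debit: ids {3, 30} → ROUND(AVG(amount), 2)=226, COUNT(*)=2
  fee: ids {4, 20} → ROUND(AVG(amount), 2)=10, COUNT(*)=2
  refund: ids {12, 25, 28, 31} → ROUND(AVG(amount), 2)=139.75, COUNT(*)=4

refund | 139.75 | 4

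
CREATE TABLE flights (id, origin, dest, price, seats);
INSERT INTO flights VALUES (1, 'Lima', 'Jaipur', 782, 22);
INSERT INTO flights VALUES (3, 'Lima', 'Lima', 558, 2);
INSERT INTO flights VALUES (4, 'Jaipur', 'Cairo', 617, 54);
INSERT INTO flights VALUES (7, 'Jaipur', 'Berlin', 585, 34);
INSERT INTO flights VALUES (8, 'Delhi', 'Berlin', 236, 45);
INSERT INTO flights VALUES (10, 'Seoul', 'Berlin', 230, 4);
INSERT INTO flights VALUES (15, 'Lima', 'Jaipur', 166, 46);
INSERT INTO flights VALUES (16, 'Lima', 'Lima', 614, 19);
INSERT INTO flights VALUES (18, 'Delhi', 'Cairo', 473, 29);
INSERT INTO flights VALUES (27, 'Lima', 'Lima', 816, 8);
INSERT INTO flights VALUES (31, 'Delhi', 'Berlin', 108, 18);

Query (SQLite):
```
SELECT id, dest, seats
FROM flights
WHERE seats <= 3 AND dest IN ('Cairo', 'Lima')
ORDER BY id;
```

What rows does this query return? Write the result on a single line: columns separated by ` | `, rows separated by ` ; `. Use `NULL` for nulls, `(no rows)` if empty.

3 | Lima | 2

seats <= 3: ids {3}
dest IN ('Cairo', 'Lima'): ids {3, 4, 16, 18, 27}
Combine with AND.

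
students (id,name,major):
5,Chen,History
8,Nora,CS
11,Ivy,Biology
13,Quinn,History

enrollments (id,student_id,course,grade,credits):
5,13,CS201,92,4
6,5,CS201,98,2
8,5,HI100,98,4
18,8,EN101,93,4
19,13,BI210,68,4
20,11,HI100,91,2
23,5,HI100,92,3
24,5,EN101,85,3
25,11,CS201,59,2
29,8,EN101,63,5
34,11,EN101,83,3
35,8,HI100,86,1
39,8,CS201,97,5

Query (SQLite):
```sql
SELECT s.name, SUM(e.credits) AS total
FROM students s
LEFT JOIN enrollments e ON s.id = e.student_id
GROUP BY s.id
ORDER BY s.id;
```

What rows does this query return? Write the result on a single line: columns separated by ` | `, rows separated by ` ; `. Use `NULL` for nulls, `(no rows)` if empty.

LEFT JOIN keeps every students row; unmatched ones get NULL for enrollments columns.
Group by students.id and compute SUM(e.credits). SUM over an all-NULL group is NULL.
  5: ids {6, 8, 23, 24} → SUM(e.credits)=12
  8: ids {18, 29, 35, 39} → SUM(e.credits)=15
  11: ids {20, 25, 34} → SUM(e.credits)=7
  13: ids {5, 19} → SUM(e.credits)=8

Chen | 12 ; Nora | 15 ; Ivy | 7 ; Quinn | 8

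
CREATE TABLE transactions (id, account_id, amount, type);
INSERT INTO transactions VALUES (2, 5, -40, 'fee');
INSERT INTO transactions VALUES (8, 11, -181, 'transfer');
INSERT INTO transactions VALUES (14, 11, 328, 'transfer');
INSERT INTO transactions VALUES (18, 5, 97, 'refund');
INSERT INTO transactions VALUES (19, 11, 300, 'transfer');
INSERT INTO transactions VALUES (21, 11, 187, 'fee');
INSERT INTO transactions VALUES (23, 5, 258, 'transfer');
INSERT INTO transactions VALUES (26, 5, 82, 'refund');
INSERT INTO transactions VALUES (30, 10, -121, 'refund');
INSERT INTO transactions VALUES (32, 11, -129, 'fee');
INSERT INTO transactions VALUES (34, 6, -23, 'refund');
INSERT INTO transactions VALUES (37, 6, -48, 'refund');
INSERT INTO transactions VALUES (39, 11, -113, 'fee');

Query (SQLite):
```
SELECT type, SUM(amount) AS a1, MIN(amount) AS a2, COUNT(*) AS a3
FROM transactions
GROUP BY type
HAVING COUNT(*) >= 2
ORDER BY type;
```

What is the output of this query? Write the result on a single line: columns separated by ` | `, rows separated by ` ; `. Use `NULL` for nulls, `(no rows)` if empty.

Group transactions by type.
Per group compute: SUM(amount), MIN(amount), COUNT(*).
HAVING: drop groups with fewer than 2 rows.
  fee: ids {2, 21, 32, 39} → SUM(amount)=-95, MIN(amount)=-129, COUNT(*)=4
  refund: ids {18, 26, 30, 34, 37} → SUM(amount)=-13, MIN(amount)=-121, COUNT(*)=5
  transfer: ids {8, 14, 19, 23} → SUM(amount)=705, MIN(amount)=-181, COUNT(*)=4

fee | -95 | -129 | 4 ; refund | -13 | -121 | 5 ; transfer | 705 | -181 | 4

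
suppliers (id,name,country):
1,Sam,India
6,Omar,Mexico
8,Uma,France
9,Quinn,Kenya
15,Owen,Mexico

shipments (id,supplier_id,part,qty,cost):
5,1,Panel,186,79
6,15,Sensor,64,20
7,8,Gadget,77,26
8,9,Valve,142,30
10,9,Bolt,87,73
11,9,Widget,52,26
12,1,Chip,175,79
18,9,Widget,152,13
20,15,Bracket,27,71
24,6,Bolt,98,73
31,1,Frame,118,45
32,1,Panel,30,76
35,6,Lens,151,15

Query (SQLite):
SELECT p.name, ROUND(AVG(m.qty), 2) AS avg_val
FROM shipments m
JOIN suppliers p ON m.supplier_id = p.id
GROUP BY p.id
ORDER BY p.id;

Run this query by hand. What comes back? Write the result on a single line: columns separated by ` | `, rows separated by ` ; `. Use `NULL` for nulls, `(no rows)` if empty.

Sam | 127.25 ; Omar | 124.5 ; Uma | 77 ; Quinn | 108.25 ; Owen | 45.5

Join each shipments row to its suppliers via supplier_id.
Group joined rows by suppliers.id; compute ROUND(AVG(m.qty), 2) per group.
  1: ids {5, 12, 31, 32} → ROUND(AVG(m.qty), 2)=127.25
  6: ids {24, 35} → ROUND(AVG(m.qty), 2)=124.5
  8: ids {7} → ROUND(AVG(m.qty), 2)=77
  9: ids {8, 10, 11, 18} → ROUND(AVG(m.qty), 2)=108.25
  15: ids {6, 20} → ROUND(AVG(m.qty), 2)=45.5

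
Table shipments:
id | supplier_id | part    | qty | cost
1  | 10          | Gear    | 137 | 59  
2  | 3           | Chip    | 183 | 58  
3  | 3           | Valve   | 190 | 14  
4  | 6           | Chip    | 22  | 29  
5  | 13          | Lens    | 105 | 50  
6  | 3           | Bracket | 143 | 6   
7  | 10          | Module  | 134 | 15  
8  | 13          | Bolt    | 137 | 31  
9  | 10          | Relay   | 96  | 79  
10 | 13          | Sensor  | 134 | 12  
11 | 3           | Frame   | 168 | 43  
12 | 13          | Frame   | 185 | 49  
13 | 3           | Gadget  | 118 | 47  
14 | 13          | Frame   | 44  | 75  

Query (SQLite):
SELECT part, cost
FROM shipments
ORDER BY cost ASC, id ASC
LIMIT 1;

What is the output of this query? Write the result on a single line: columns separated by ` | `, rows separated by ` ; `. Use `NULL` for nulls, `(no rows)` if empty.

Sort by cost asc, tiebreak id asc: (6, id=6), (12, id=10), (14, id=3), (15, id=7) …. Take first 1.

Bracket | 6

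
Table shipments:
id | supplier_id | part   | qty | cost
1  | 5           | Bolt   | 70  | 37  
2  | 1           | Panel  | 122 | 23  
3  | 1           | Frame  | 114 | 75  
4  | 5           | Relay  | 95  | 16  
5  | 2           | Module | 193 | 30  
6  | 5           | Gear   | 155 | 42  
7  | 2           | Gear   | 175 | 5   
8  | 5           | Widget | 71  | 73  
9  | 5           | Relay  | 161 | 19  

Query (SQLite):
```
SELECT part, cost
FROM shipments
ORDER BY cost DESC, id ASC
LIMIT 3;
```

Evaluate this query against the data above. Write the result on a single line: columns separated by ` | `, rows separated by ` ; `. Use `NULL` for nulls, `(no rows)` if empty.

Sort by cost desc, tiebreak id asc: (75, id=3), (73, id=8), (42, id=6), (37, id=1), (30, id=5), (23, id=2) …. Take first 3.

Frame | 75 ; Widget | 73 ; Gear | 42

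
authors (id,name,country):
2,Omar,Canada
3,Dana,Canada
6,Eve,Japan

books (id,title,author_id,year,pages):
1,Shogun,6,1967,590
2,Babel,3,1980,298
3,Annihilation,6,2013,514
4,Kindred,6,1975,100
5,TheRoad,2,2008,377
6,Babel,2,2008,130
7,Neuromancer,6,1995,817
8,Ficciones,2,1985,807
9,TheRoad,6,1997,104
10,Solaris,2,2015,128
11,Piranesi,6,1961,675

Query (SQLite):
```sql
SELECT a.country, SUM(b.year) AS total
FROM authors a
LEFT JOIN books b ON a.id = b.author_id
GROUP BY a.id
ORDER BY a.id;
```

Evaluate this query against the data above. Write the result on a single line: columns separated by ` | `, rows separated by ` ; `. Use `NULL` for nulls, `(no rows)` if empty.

LEFT JOIN keeps every authors row; unmatched ones get NULL for books columns.
Group by authors.id and compute SUM(b.year). SUM over an all-NULL group is NULL.
  2: ids {5, 6, 8, 10} → SUM(b.year)=8016
  3: ids {2} → SUM(b.year)=1980
  6: ids {1, 3, 4, 7, 9, 11} → SUM(b.year)=11908

Canada | 8016 ; Canada | 1980 ; Japan | 11908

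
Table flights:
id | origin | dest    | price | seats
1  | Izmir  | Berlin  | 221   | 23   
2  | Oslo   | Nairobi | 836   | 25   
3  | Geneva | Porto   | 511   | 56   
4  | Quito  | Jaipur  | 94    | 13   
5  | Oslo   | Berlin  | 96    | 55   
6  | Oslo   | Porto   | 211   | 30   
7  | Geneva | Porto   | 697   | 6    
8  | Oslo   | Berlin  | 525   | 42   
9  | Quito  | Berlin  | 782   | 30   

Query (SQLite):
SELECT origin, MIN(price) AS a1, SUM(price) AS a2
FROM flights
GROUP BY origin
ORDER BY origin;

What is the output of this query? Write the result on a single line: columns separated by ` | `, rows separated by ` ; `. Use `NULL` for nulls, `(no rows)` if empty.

Group flights by origin.
Per group compute: MIN(price), SUM(price).
  Geneva: ids {3, 7} → MIN(price)=511, SUM(price)=1208
  Izmir: ids {1} → MIN(price)=221, SUM(price)=221
  Oslo: ids {2, 5, 6, 8} → MIN(price)=96, SUM(price)=1668
  Quito: ids {4, 9} → MIN(price)=94, SUM(price)=876

Geneva | 511 | 1208 ; Izmir | 221 | 221 ; Oslo | 96 | 1668 ; Quito | 94 | 876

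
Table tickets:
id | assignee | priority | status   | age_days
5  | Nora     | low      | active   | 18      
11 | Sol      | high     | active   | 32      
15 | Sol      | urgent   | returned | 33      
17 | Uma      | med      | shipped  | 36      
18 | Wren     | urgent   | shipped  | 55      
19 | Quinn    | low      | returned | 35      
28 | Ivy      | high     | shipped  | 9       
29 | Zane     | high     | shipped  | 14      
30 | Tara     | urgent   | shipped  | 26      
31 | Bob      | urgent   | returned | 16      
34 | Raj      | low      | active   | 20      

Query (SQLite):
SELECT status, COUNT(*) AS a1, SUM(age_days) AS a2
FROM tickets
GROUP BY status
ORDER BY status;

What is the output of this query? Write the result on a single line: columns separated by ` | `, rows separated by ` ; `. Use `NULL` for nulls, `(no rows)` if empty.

Group tickets by status.
Per group compute: COUNT(*), SUM(age_days).
  active: ids {5, 11, 34} → COUNT(*)=3, SUM(age_days)=70
  returned: ids {15, 19, 31} → COUNT(*)=3, SUM(age_days)=84
  shipped: ids {17, 18, 28, 29, 30} → COUNT(*)=5, SUM(age_days)=140

active | 3 | 70 ; returned | 3 | 84 ; shipped | 5 | 140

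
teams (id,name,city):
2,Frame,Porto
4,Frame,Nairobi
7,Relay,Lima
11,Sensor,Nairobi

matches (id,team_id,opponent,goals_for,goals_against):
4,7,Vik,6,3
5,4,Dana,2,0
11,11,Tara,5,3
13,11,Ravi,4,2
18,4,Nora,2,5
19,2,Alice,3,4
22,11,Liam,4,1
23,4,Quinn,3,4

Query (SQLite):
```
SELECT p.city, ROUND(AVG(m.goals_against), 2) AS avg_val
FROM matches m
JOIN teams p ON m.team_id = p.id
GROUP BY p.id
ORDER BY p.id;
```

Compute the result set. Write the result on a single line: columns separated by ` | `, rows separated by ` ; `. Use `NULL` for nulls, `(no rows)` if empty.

Join each matches row to its teams via team_id.
Group joined rows by teams.id; compute ROUND(AVG(m.goals_against), 2) per group.
  2: ids {19} → ROUND(AVG(m.goals_against), 2)=4
  4: ids {5, 18, 23} → ROUND(AVG(m.goals_against), 2)=3
  7: ids {4} → ROUND(AVG(m.goals_against), 2)=3
  11: ids {11, 13, 22} → ROUND(AVG(m.goals_against), 2)=2

Porto | 4 ; Nairobi | 3 ; Lima | 3 ; Nairobi | 2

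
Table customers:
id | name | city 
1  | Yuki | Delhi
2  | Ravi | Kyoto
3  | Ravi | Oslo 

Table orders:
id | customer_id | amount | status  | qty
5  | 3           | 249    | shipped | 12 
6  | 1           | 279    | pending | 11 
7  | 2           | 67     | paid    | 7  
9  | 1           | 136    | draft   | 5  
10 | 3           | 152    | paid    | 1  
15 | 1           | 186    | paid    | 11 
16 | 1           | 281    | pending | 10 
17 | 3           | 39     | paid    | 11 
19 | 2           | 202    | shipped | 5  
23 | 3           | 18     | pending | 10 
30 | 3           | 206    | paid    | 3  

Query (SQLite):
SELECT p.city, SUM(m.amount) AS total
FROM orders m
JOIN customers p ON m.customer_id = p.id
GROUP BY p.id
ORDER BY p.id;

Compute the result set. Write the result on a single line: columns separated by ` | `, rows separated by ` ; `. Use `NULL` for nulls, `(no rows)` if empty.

Join each orders row to its customers via customer_id.
Group joined rows by customers.id; compute SUM(m.amount) per group.
  1: ids {6, 9, 15, 16} → SUM(m.amount)=882
  2: ids {7, 19} → SUM(m.amount)=269
  3: ids {5, 10, 17, 23, 30} → SUM(m.amount)=664

Delhi | 882 ; Kyoto | 269 ; Oslo | 664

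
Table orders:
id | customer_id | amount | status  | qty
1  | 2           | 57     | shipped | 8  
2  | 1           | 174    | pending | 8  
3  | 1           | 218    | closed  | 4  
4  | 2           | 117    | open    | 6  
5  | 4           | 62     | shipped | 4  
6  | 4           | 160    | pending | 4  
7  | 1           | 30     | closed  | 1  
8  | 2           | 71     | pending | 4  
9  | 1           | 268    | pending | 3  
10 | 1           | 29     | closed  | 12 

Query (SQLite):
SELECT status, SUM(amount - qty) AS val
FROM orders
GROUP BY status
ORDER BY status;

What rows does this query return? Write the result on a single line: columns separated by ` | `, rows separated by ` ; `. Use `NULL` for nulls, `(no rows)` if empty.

closed | 260 ; open | 111 ; pending | 654 ; shipped | 107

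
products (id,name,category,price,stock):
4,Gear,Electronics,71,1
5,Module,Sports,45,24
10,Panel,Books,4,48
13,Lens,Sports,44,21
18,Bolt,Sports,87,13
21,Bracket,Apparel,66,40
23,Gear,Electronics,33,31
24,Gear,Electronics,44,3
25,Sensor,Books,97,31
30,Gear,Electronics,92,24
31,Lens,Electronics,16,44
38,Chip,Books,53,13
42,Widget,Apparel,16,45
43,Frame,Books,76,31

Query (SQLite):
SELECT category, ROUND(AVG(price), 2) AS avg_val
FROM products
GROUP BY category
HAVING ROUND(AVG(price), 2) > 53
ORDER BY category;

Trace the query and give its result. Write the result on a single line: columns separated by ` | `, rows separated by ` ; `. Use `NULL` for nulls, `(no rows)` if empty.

Books | 57.5 ; Sports | 58.67

Partition products by category; compute ROUND(AVG(price), 2) within each group.
HAVING: keep groups where ROUND(AVG(price), 2) > 53.
  Apparel: ids {21, 42} → ROUND(AVG(price), 2)=41
  Books: ids {10, 25, 38, 43} → ROUND(AVG(price), 2)=57.5
  Electronics: ids {4, 23, 24, 30, 31} → ROUND(AVG(price), 2)=51.2
  Sports: ids {5, 13, 18} → ROUND(AVG(price), 2)=58.67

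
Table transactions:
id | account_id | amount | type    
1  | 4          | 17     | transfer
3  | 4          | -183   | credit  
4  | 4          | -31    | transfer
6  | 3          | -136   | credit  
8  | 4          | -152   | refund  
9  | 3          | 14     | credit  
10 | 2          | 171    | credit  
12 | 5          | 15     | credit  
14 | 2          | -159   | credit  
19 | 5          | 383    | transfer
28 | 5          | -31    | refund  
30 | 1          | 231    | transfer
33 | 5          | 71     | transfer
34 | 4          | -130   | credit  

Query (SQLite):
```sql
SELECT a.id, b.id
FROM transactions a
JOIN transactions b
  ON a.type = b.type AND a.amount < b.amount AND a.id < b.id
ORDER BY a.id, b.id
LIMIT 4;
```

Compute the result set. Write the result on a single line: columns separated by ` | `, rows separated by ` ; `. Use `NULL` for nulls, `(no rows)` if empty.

Pairs (a,b) with same type, a.amount < b.amount, a.id < b.id.
type groups: credit:{3,6,9,10,12,14,34} refund:{8,28} transfer:{1,4,19,30,33}
Ordered by (a.id, b.id); first 4.

1 | 19 ; 1 | 30 ; 1 | 33 ; 3 | 6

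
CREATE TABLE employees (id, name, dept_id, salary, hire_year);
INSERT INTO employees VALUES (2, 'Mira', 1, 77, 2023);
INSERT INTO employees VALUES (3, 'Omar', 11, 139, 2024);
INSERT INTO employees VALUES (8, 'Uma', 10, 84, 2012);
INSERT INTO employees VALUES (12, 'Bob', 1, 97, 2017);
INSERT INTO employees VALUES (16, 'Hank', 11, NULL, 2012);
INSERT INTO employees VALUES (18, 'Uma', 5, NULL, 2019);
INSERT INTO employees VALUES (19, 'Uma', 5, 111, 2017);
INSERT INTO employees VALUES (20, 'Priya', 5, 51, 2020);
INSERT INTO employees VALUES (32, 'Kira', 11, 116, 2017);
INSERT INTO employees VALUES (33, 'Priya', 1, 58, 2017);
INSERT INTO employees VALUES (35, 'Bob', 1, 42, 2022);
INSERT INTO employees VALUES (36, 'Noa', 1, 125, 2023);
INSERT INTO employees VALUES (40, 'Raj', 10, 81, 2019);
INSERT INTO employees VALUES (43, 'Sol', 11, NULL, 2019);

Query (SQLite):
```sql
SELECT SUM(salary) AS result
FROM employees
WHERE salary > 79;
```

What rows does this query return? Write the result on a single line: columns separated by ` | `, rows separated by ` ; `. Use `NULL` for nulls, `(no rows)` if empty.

Rows where salary > 79 → salary values: [139, 84, 97, 111, 116, 125, 81].
SUM of non-NULL values = 753.

753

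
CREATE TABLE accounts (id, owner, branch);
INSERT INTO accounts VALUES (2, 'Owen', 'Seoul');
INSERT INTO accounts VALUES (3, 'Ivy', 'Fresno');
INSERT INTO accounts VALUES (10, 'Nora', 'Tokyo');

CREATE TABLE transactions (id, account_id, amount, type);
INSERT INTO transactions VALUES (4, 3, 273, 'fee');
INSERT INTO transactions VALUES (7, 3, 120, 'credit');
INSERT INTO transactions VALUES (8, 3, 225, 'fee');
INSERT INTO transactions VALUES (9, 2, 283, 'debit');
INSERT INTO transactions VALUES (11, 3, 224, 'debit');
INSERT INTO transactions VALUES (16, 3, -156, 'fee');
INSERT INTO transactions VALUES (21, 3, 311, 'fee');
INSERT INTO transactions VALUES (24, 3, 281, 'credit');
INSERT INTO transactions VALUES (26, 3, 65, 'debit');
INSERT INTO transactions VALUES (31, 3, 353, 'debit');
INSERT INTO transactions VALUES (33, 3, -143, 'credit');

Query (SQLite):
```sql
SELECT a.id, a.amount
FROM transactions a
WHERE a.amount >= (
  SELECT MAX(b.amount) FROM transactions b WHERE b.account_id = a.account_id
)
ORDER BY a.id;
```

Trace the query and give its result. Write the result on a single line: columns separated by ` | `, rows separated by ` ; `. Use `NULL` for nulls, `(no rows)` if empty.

9 | 283 ; 31 | 353

For each transactions row a, compute MAX(amount) over rows sharing a.account_id.
Keep row a if a.amount >= that per-group MAX.
  account_id=2: MAX(amount) = 283
  account_id=3: MAX(amount) = 353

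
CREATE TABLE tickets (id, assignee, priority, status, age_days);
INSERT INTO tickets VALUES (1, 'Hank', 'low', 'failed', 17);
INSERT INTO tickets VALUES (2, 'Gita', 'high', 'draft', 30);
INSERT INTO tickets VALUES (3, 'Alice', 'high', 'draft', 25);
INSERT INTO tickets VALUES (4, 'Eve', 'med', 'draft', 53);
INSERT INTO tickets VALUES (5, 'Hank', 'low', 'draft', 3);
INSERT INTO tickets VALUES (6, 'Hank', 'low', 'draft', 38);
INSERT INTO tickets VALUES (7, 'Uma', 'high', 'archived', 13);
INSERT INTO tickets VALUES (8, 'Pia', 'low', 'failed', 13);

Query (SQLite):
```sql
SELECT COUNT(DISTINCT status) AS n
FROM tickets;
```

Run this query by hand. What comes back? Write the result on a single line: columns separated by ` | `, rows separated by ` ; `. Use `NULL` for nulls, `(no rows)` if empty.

3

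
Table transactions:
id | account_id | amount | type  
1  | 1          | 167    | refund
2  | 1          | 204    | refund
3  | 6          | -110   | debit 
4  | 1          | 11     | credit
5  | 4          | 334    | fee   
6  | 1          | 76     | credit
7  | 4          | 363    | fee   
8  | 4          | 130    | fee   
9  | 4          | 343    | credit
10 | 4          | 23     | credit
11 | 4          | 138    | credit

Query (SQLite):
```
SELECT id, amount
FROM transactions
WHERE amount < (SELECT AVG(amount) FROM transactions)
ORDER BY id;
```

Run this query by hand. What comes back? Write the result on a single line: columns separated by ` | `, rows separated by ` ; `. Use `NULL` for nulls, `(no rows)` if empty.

3 | -110 ; 4 | 11 ; 6 | 76 ; 8 | 130 ; 10 | 23 ; 11 | 138

Scalar subquery: AVG(amount) over all transactions rows = 152.636364 (≈; comparison uses full precision).
Keep rows where amount < that value.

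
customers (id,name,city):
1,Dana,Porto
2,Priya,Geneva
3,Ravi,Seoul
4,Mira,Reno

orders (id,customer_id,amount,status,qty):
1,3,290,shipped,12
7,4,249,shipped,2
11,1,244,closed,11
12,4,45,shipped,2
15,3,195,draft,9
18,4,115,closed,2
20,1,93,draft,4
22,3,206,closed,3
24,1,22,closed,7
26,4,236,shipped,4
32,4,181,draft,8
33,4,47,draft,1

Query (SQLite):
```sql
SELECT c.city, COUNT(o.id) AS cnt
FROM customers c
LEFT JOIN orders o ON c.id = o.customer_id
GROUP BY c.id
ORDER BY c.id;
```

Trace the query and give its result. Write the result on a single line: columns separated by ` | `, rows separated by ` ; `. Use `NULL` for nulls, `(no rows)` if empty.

LEFT JOIN keeps every customers row; unmatched ones get NULL for orders columns.
Group by customers.id and compute COUNT(o.id). COUNT(col) of an all-NULL group is 0.
  1: ids {11, 20, 24} → COUNT(o.id)=3
  2: ids {—} → COUNT(o.id)=0
  3: ids {1, 15, 22} → COUNT(o.id)=3
  4: ids {7, 12, 18, 26, 32, 33} → COUNT(o.id)=6

Porto | 3 ; Geneva | 0 ; Seoul | 3 ; Reno | 6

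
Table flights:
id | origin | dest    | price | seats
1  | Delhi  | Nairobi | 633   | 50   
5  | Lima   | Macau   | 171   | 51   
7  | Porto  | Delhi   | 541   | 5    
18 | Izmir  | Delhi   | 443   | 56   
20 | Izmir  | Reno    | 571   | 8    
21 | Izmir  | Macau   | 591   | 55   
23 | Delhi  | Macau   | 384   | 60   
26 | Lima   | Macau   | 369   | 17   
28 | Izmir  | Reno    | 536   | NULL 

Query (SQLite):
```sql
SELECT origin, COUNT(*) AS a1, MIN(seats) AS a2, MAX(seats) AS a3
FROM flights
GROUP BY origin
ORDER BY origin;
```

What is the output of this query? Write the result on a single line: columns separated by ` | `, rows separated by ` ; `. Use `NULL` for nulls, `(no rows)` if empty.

Group flights by origin.
Per group compute: COUNT(*), MIN(seats), MAX(seats).
  Delhi: ids {1, 23} → COUNT(*)=2, MIN(seats)=50, MAX(seats)=60
  Izmir: ids {18, 20, 21, 28} → COUNT(*)=4, MIN(seats)=8, MAX(seats)=56
  Lima: ids {5, 26} → COUNT(*)=2, MIN(seats)=17, MAX(seats)=51
  Porto: ids {7} → COUNT(*)=1, MIN(seats)=5, MAX(seats)=5

Delhi | 2 | 50 | 60 ; Izmir | 4 | 8 | 56 ; Lima | 2 | 17 | 51 ; Porto | 1 | 5 | 5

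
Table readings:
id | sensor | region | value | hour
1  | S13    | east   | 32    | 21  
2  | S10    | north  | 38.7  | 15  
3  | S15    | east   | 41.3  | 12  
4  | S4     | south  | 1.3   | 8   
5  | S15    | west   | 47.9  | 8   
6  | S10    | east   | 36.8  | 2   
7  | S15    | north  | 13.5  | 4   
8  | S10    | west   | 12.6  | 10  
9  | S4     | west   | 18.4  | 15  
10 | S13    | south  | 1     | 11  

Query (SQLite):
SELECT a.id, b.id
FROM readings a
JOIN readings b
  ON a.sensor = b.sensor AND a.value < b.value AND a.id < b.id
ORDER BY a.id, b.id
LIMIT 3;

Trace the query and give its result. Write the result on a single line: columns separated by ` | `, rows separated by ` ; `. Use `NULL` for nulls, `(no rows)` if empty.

3 | 5 ; 4 | 9

Pairs (a,b) with same sensor, a.value < b.value, a.id < b.id.
sensor groups: S10:{2,6,8} S13:{1,10} S15:{3,5,7} S4:{4,9}
Ordered by (a.id, b.id); first 3.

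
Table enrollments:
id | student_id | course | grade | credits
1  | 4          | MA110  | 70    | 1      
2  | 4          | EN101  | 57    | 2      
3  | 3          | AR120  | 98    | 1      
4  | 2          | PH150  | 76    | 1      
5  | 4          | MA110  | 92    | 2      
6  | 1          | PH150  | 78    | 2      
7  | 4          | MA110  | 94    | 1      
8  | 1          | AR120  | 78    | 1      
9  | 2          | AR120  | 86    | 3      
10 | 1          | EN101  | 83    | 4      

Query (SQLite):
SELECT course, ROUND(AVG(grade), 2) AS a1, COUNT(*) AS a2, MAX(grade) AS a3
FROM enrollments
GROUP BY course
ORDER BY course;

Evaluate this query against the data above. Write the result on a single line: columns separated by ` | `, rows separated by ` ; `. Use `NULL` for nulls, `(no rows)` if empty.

Group enrollments by course.
Per group compute: ROUND(AVG(grade), 2), COUNT(*), MAX(grade).
  AR120: ids {3, 8, 9} → ROUND(AVG(grade), 2)=87.33, COUNT(*)=3, MAX(grade)=98
  EN101: ids {2, 10} → ROUND(AVG(grade), 2)=70, COUNT(*)=2, MAX(grade)=83
  MA110: ids {1, 5, 7} → ROUND(AVG(grade), 2)=85.33, COUNT(*)=3, MAX(grade)=94
  PH150: ids {4, 6} → ROUND(AVG(grade), 2)=77, COUNT(*)=2, MAX(grade)=78

AR120 | 87.33 | 3 | 98 ; EN101 | 70 | 2 | 83 ; MA110 | 85.33 | 3 | 94 ; PH150 | 77 | 2 | 78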